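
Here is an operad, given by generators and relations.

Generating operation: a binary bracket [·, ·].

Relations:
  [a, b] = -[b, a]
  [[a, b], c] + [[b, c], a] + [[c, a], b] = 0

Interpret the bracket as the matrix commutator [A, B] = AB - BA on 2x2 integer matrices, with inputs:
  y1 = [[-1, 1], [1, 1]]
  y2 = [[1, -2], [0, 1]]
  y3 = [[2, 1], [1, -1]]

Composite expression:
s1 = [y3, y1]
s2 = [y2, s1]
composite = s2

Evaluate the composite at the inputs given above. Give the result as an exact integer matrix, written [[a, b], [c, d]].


[[10, 0], [0, -10]]

[y3, y1] = [[0, 5], [-5, 0]]
[y2, [y3, y1]] = [[10, 0], [0, -10]]


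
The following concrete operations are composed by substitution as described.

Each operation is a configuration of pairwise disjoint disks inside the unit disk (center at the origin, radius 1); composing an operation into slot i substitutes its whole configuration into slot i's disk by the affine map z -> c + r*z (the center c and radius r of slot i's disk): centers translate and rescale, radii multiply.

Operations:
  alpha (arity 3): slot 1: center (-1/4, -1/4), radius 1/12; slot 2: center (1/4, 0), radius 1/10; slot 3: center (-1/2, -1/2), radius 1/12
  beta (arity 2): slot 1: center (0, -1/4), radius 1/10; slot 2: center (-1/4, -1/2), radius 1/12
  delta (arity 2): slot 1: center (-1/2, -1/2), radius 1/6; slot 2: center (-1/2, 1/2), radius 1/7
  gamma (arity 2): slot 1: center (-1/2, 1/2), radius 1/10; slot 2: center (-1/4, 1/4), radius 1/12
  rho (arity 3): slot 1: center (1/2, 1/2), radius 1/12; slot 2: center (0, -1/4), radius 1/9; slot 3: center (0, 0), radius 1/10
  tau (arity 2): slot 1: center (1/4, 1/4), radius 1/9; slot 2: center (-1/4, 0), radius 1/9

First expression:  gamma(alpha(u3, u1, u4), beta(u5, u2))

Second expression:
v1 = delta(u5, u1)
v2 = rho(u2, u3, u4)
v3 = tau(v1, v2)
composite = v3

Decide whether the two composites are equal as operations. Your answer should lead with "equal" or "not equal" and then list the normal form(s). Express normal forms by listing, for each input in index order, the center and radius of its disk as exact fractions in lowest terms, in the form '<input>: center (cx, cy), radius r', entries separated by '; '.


not equal; the first gives u1: center (-19/40, 1/2), radius 1/100; u2: center (-13/48, 5/24), radius 1/144; u3: center (-21/40, 19/40), radius 1/120; u4: center (-11/20, 9/20), radius 1/120; u5: center (-1/4, 11/48), radius 1/120 and the second u1: center (7/36, 11/36), radius 1/63; u2: center (-7/36, 1/18), radius 1/108; u3: center (-1/4, -1/36), radius 1/81; u4: center (-1/4, 0), radius 1/90; u5: center (7/36, 7/36), radius 1/54

The first expression reduces to u1: center (-19/40, 1/2), radius 1/100; u2: center (-13/48, 5/24), radius 1/144; u3: center (-21/40, 19/40), radius 1/120; u4: center (-11/20, 9/20), radius 1/120; u5: center (-1/4, 11/48), radius 1/120
The second expression reduces to u1: center (7/36, 11/36), radius 1/63; u2: center (-7/36, 1/18), radius 1/108; u3: center (-1/4, -1/36), radius 1/81; u4: center (-1/4, 0), radius 1/90; u5: center (7/36, 7/36), radius 1/54
The normal forms differ: not equal.


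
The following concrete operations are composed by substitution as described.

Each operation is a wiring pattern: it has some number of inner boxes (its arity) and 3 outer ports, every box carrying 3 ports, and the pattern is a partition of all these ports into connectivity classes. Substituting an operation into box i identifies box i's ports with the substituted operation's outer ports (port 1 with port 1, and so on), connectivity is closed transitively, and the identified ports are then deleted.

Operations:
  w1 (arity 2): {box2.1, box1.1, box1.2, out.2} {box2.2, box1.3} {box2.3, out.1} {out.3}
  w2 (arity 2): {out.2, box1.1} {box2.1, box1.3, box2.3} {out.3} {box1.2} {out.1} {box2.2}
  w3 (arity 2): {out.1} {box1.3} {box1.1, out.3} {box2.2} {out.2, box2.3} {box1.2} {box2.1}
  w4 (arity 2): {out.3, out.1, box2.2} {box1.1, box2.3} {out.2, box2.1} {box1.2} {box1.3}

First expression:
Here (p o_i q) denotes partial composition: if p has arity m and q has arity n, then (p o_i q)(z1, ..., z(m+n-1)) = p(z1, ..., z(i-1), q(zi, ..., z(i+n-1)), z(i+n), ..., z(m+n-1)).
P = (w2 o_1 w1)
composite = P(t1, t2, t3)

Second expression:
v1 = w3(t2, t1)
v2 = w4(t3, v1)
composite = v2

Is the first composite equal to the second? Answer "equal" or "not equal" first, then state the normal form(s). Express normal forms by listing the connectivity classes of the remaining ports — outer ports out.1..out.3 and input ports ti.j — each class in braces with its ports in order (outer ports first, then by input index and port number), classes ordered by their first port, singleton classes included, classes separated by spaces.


not equal; the first gives {out.1} {out.2, t2.3} {out.3} {t1.1, t1.2, t2.1} {t1.3, t2.2} {t3.1, t3.3} {t3.2} and the second {out.1, out.3, t1.3} {out.2} {t1.1} {t1.2} {t2.1, t3.1} {t2.2} {t2.3} {t3.2} {t3.3}

The first expression, normalized: {out.1} {out.2, t2.3} {out.3} {t1.1, t1.2, t2.1} {t1.3, t2.2} {t3.1, t3.3} {t3.2}
The second expression, normalized: {out.1, out.3, t1.3} {out.2} {t1.1} {t1.2} {t2.1, t3.1} {t2.2} {t2.3} {t3.2} {t3.3}
Different reductions; not equal.


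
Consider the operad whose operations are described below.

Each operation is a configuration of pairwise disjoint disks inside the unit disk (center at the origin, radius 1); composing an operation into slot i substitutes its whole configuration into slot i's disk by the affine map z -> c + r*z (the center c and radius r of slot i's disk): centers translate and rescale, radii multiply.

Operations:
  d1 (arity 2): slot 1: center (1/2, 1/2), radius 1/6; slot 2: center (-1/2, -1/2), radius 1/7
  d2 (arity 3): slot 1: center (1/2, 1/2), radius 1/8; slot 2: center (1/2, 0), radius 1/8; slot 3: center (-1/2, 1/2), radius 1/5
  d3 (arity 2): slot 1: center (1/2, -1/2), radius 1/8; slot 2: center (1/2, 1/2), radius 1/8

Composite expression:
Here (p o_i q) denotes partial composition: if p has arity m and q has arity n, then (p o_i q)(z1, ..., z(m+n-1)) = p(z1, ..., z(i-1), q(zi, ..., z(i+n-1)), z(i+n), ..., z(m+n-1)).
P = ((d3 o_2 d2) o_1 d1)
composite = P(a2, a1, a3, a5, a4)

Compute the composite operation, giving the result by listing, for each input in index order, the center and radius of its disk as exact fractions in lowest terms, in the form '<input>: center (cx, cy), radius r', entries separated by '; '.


Nesting under d3 composes maps z -> c + r*z down each a-path.
a2 passes through 2 substitutions, ending at center (9/16, -7/16), radius 1/48
a1 passes through 2 substitutions, ending at center (7/16, -9/16), radius 1/56
a3 passes through 2 substitutions, ending at center (9/16, 9/16), radius 1/64
a5 passes through 2 substitutions, ending at center (9/16, 1/2), radius 1/64
a4 passes through 2 substitutions, ending at center (7/16, 9/16), radius 1/40

a1: center (7/16, -9/16), radius 1/56; a2: center (9/16, -7/16), radius 1/48; a3: center (9/16, 9/16), radius 1/64; a4: center (7/16, 9/16), radius 1/40; a5: center (9/16, 1/2), radius 1/64


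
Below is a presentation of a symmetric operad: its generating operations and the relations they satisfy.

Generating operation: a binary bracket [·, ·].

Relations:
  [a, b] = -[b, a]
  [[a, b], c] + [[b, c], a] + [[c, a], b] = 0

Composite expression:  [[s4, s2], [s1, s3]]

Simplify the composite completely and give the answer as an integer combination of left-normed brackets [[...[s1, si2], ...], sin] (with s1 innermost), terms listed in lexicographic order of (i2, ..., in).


[[[s1, s3], s2], s4] - [[[s1, s3], s4], s2]


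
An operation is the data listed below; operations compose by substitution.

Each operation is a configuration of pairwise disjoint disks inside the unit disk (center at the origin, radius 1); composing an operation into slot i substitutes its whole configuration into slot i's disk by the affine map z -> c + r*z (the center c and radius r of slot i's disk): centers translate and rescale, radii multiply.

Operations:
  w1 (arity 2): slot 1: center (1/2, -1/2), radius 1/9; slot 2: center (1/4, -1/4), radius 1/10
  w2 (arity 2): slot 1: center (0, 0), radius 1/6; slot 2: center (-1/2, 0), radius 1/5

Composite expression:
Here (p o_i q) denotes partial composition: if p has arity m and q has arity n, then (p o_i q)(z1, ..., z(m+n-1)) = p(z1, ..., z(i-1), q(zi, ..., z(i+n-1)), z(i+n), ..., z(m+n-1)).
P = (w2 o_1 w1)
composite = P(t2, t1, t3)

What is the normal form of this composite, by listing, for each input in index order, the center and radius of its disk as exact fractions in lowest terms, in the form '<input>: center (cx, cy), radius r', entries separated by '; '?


Nesting under w2 composes maps z -> c + r*z down each t-path.
t2: after 2 affine steps, its disk has center (1/12, -1/12), radius 1/54
t1: after 2 affine steps, its disk has center (1/24, -1/24), radius 1/60
t3: after 1 affine step, its disk has center (-1/2, 0), radius 1/5

t1: center (1/24, -1/24), radius 1/60; t2: center (1/12, -1/12), radius 1/54; t3: center (-1/2, 0), radius 1/5


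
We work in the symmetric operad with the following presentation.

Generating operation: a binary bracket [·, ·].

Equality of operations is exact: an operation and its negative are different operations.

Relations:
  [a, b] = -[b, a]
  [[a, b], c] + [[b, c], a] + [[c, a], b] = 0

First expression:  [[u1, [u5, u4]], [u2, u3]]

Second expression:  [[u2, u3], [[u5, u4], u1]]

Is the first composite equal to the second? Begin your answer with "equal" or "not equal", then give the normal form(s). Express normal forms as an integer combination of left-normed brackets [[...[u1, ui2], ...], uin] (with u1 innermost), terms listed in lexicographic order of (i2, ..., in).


The first composite normalizes to -[[[[u1, u4], u5], u2], u3] + [[[[u1, u4], u5], u3], u2] + [[[[u1, u5], u4], u2], u3] - [[[[u1, u5], u4], u3], u2]
The second composite normalizes to -[[[[u1, u4], u5], u2], u3] + [[[[u1, u4], u5], u3], u2] + [[[[u1, u5], u4], u2], u3] - [[[[u1, u5], u4], u3], u2]
Identical normal forms: equal.

equal; the common form is -[[[[u1, u4], u5], u2], u3] + [[[[u1, u4], u5], u3], u2] + [[[[u1, u5], u4], u2], u3] - [[[[u1, u5], u4], u3], u2]


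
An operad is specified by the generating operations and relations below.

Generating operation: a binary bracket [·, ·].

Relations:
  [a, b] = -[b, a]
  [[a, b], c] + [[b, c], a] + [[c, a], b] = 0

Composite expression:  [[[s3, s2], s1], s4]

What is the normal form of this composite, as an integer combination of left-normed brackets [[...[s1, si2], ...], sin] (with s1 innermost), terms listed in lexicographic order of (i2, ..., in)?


[[[s1, s2], s3], s4] - [[[s1, s3], s2], s4]

Skip Jacobi rewriting: expand, keep s1-initial words, read off terms.
Composite bracket: [[[s3, s2], s1], s4]
The bracket unfolds into 8 signed words via [a, b] = ab - ba (2^3 = 8).
Keep just the words that open with s1:
  from s1s2s3s4, sign +1: term +[[[s1, s2], s3], s4]
  from s1s3s2s4, sign -1: term -[[[s1, s3], s2], s4]


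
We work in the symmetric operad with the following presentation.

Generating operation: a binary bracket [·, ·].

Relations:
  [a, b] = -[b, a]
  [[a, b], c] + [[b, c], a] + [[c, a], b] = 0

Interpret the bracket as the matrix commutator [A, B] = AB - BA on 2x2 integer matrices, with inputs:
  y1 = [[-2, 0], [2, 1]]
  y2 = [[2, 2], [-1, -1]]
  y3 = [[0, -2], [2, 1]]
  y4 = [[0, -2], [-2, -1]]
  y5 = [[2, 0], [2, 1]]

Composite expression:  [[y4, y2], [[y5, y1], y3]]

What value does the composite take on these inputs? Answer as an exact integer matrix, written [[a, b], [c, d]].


[[64, 256], [64, -64]]

[y4, y2] = [[6, 8], [-5, -6]]
[y5, y1] = [[0, 0], [-8, 0]]
[[y5, y1], y3] = [[-16, 0], [8, 16]]
[[y4, y2], [[y5, y1], y3]] = [[64, 256], [64, -64]]


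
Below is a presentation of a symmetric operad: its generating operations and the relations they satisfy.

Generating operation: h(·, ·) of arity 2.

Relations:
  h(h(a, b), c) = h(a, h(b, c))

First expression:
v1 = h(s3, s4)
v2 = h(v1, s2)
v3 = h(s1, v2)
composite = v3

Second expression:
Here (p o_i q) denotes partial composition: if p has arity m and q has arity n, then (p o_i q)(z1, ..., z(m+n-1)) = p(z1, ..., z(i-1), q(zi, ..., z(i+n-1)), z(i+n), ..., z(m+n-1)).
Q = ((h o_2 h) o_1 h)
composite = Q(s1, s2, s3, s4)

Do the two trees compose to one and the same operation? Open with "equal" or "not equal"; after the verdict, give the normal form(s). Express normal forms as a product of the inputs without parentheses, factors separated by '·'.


Reducing the first expression gives s1 · s3 · s4 · s2
Reducing the second expression gives s1 · s2 · s3 · s4
The normal forms differ: not equal.

not equal — first s1 · s3 · s4 · s2, second s1 · s2 · s3 · s4


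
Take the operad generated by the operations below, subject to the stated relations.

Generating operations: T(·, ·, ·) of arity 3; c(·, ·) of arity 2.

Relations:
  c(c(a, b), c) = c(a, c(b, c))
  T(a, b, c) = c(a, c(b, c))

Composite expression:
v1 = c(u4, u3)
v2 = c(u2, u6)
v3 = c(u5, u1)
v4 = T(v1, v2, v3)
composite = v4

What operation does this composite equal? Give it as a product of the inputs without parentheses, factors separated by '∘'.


The T-tree's shape is irrelevant; the u-reading-order decides.
c(u4, u3) unparenthesizes to u4 ∘ u3
c(u2, u6) unparenthesizes to u2 ∘ u6
c(u5, u1) unparenthesizes to u5 ∘ u1
T(c(u4, u3), c(u2, u6), c(u5, u1)) unparenthesizes to u4 ∘ u3 ∘ u2 ∘ u6 ∘ u5 ∘ u1

u4 ∘ u3 ∘ u2 ∘ u6 ∘ u5 ∘ u1


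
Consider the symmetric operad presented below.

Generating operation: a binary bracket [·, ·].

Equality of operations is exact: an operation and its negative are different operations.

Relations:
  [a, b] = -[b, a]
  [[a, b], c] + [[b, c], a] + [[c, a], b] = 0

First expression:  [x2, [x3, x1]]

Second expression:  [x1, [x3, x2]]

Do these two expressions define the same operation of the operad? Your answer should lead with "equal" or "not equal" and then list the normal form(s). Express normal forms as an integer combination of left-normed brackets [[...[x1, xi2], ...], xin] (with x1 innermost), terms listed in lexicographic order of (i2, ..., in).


not equal: they reduce to [[x1, x3], x2] and -[[x1, x2], x3] + [[x1, x3], x2]

The first composite normalizes to [[x1, x3], x2]
The second composite normalizes to -[[x1, x2], x3] + [[x1, x3], x2]
The forms do not match — not equal.


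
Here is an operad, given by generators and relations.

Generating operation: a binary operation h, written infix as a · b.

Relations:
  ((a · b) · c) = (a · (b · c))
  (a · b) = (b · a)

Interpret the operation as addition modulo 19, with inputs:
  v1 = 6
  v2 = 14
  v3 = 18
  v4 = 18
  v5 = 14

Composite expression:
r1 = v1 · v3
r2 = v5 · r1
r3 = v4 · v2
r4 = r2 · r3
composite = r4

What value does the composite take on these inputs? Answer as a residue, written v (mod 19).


(v1 · v3) = 5
(v5 · (v1 · v3)) = 0
(v4 · v2) = 13
((v5 · (v1 · v3)) · (v4 · v2)) = 13

13 (mod 19)


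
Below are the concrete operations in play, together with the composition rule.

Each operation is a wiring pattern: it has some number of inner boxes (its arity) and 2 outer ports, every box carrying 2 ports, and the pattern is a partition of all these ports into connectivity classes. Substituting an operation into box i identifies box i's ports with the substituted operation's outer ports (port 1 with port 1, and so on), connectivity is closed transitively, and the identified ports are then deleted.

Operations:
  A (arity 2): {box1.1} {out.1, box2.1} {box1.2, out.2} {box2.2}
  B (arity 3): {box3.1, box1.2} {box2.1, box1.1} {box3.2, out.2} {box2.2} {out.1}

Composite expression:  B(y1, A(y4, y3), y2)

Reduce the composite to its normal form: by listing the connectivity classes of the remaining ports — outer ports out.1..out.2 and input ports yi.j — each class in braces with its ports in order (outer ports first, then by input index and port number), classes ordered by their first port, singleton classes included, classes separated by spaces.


{out.1} {out.2, y2.2} {y1.1, y3.1} {y1.2, y2.1} {y3.2} {y4.1} {y4.2}


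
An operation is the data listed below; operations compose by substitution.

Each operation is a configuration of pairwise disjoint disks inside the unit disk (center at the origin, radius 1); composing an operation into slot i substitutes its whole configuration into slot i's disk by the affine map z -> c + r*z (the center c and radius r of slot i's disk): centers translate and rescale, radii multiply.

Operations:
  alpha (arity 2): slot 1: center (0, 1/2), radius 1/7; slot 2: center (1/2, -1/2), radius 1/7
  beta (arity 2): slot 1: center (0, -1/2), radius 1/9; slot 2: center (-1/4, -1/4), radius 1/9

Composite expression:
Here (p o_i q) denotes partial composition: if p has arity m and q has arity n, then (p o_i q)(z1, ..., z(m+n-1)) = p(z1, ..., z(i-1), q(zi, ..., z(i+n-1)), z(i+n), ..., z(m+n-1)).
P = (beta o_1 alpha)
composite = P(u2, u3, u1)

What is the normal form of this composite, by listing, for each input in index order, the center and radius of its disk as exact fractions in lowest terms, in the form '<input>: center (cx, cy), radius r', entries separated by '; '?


Below beta, radii multiply path by path; the u-disk centers shift.
u2: after 2 affine steps, its disk has center (0, -4/9), radius 1/63
u3: after 2 affine steps, its disk has center (1/18, -5/9), radius 1/63
u1: after 1 affine step, its disk has center (-1/4, -1/4), radius 1/9

u1: center (-1/4, -1/4), radius 1/9; u2: center (0, -4/9), radius 1/63; u3: center (1/18, -5/9), radius 1/63


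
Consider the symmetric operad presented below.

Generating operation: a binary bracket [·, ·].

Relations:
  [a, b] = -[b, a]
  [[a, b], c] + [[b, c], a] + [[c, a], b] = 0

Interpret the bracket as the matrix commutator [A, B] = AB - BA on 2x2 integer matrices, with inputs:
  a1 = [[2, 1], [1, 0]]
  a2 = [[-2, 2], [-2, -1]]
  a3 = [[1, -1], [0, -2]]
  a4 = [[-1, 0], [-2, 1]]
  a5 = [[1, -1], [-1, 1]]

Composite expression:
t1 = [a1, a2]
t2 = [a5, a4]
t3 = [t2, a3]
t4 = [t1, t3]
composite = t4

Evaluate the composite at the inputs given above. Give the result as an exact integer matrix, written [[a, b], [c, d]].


[[24, -36], [60, -24]]

[a1, a2] = [[-4, 5], [3, 4]]
[a5, a4] = [[2, -2], [2, -2]]
[[a5, a4], a3] = [[2, 2], [6, -2]]
[[a1, a2], [[a5, a4], a3]] = [[24, -36], [60, -24]]


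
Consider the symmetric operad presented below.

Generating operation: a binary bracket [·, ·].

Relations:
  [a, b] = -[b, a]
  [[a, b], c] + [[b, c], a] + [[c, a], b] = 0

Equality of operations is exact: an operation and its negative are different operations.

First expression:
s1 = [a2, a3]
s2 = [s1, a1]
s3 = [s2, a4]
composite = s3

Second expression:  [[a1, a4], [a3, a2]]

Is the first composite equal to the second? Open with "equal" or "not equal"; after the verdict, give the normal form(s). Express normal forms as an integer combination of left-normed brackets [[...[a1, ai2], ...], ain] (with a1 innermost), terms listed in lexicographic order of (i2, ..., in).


not equal; the first gives -[[[a1, a2], a3], a4] + [[[a1, a3], a2], a4] and the second -[[[a1, a4], a2], a3] + [[[a1, a4], a3], a2]


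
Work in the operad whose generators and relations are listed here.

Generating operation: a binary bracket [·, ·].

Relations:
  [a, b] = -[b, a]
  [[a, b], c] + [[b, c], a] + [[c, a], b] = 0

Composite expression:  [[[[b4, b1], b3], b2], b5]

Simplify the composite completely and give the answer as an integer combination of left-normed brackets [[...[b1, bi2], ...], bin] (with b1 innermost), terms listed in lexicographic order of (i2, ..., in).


-[[[[b1, b4], b3], b2], b5]

Expand each bracket as ab - ba; the b1-initial words give the coefficients.
Composite bracket: [[[[b4, b1], b3], b2], b5]
Each bracket splits as ab - ba, giving 16 signed words (2^4 = 16).
Words beginning with b1 determine it all:
  b1b4b3b2b5 appears with sign -1, giving the term -[[[[b1, b4], b3], b2], b5]


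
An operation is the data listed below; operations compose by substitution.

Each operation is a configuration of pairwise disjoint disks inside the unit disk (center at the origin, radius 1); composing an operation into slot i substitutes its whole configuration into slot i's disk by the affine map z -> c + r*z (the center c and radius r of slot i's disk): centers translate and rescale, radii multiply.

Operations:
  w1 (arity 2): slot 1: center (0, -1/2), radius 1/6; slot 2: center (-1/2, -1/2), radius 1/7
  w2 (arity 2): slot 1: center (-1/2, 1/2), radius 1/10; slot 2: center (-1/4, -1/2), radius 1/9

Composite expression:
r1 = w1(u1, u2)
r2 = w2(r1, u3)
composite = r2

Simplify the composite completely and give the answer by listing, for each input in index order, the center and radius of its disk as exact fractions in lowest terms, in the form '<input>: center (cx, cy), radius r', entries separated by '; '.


Only the slot chain above each u matters under w2; compose those maps.
u1: after 2 affine steps, its disk has center (-1/2, 9/20), radius 1/60
u2: after 2 affine steps, its disk has center (-11/20, 9/20), radius 1/70
u3: after 1 affine step, its disk has center (-1/4, -1/2), radius 1/9

u1: center (-1/2, 9/20), radius 1/60; u2: center (-11/20, 9/20), radius 1/70; u3: center (-1/4, -1/2), radius 1/9


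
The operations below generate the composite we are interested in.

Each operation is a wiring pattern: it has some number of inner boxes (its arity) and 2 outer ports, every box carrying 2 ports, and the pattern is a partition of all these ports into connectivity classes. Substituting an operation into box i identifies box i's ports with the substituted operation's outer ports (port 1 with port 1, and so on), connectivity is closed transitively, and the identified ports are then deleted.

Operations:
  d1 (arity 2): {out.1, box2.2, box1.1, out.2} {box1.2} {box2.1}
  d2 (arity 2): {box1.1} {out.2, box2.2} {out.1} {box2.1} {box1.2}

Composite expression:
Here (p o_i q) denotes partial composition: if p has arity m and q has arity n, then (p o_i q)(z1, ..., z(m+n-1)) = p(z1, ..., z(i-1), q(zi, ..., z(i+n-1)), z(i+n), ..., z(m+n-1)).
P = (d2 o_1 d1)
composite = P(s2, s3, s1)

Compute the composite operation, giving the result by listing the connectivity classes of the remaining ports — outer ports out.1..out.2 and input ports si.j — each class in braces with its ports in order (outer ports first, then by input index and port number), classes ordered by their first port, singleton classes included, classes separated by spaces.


{out.1} {out.2, s1.2} {s1.1} {s2.1, s3.2} {s2.2} {s3.1}


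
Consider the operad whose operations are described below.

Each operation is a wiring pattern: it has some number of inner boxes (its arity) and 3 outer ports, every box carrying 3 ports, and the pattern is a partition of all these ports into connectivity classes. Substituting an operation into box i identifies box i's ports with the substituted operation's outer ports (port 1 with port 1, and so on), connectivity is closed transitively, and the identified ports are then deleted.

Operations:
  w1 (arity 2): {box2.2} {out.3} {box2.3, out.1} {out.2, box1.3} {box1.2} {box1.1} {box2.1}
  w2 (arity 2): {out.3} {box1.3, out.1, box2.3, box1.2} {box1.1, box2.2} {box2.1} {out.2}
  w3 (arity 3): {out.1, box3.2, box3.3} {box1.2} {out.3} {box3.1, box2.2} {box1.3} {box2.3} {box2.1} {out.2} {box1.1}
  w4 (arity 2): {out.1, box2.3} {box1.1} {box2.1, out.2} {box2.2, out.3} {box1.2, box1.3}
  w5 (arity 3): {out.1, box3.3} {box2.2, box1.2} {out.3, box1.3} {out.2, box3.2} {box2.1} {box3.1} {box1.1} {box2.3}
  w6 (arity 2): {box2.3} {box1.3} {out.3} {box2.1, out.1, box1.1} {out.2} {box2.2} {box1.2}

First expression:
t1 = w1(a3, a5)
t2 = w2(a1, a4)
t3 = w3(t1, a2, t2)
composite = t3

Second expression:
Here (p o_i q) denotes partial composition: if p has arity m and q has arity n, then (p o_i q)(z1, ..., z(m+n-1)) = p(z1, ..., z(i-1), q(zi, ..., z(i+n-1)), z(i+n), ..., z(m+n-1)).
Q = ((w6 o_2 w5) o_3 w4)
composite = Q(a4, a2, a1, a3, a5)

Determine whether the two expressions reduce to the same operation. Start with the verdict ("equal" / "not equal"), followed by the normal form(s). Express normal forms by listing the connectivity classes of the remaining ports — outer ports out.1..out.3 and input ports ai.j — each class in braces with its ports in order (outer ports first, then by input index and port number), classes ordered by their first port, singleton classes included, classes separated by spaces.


not equal — first {out.1} {out.2} {out.3} {a1.1, a4.2} {a1.2, a1.3, a2.2, a4.3} {a2.1} {a2.3} {a3.1} {a3.2} {a3.3} {a4.1} {a5.1} {a5.2} {a5.3}, second {out.1, a4.1, a5.3} {out.2} {out.3} {a1.1} {a1.2, a1.3} {a2.1} {a2.2, a3.1} {a2.3} {a3.2} {a3.3} {a4.2} {a4.3} {a5.1} {a5.2}


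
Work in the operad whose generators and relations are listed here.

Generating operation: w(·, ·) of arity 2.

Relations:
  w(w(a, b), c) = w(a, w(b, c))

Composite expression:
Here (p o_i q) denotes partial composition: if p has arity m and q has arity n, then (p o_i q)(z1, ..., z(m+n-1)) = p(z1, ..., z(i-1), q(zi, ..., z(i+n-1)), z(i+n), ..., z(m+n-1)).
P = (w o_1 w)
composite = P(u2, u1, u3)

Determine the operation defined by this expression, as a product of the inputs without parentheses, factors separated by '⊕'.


u2 ⊕ u1 ⊕ u3

Under associativity of w, the answer is the u's in reading order.
w(u2, u1) spells out as u2 ⊕ u1
w(w(u2, u1), u3) spells out as u2 ⊕ u1 ⊕ u3


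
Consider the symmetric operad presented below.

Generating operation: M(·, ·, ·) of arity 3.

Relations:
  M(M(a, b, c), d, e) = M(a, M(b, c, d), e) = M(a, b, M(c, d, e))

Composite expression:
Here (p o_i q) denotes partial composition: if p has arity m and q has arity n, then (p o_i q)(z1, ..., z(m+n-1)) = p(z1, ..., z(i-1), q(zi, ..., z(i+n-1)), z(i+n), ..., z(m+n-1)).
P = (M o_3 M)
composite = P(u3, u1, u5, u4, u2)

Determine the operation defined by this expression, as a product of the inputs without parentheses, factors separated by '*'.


The M-tree's shape is irrelevant; the u-reading-order decides.
M(u5, u4, u2) unparenthesizes to u5 * u4 * u2
M(u3, u1, M(u5, u4, u2)) unparenthesizes to u3 * u1 * u5 * u4 * u2

u3 * u1 * u5 * u4 * u2


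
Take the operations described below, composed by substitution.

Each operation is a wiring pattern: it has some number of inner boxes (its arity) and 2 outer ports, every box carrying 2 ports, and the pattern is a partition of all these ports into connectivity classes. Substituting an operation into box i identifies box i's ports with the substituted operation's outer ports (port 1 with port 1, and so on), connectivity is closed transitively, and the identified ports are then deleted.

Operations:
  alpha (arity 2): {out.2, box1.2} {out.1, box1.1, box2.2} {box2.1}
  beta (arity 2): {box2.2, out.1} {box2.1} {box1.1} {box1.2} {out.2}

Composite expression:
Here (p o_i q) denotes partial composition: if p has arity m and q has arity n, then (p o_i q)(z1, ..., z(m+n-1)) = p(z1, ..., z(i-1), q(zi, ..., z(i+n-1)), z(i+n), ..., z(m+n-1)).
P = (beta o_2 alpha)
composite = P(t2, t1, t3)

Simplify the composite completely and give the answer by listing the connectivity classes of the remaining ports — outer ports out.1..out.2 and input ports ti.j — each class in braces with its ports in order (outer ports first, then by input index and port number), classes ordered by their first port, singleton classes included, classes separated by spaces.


{out.1, t1.2} {out.2} {t1.1, t3.2} {t2.1} {t2.2} {t3.1}

Reachability decides: close wires over beta-identified ports.
the subtree at alpha composes to {out.1, t1.1, t3.2} {out.2, t1.2} {t3.1} on (t1, t3); out.j = own outer ports
the subtree at beta composes to {out.1, t1.2} {out.2} {t1.1, t3.2} {t2.1} {t2.2} {t3.1} on (t2, t1, t3); out.j = own outer ports


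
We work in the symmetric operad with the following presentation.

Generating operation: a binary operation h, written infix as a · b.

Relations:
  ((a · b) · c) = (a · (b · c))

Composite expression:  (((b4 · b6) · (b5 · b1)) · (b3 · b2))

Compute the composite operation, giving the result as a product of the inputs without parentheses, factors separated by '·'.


b4 · b6 · b5 · b1 · b3 · b2

Key point: h is associative — brackets drop, the b-order remains.
(b4 · b6) collapses to b4 · b6
(b5 · b1) collapses to b5 · b1
((b4 · b6) · (b5 · b1)) collapses to b4 · b6 · b5 · b1
(b3 · b2) collapses to b3 · b2
(((b4 · b6) · (b5 · b1)) · (b3 · b2)) collapses to b4 · b6 · b5 · b1 · b3 · b2


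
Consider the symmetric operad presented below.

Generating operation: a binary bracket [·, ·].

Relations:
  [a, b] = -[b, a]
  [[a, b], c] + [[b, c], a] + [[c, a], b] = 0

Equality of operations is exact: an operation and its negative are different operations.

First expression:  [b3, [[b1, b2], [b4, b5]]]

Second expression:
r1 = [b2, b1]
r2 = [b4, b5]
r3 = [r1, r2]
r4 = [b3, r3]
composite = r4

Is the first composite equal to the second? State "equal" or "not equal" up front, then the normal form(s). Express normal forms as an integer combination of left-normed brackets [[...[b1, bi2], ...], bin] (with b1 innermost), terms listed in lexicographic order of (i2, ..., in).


not equal; first: -[[[[b1, b2], b4], b5], b3] + [[[[b1, b2], b5], b4], b3]; second: [[[[b1, b2], b4], b5], b3] - [[[[b1, b2], b5], b4], b3]

Normal form of the first expression: -[[[[b1, b2], b4], b5], b3] + [[[[b1, b2], b5], b4], b3]
Normal form of the second expression: [[[[b1, b2], b4], b5], b3] - [[[[b1, b2], b5], b4], b3]
The forms do not match — not equal.


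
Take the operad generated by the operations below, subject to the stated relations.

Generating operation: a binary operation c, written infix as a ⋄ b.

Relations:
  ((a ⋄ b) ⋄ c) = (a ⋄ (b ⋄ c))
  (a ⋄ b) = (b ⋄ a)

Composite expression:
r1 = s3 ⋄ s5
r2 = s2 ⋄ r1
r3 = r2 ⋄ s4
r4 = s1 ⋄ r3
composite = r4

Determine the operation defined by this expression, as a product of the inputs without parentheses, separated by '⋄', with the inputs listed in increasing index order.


With c associative and commutative, the s-input set is all that matters.
(s3 ⋄ s5) spells out as s3 ⋄ s5
(s2 ⋄ (s3 ⋄ s5)) spells out as s2 ⋄ s3 ⋄ s5
((s2 ⋄ (s3 ⋄ s5)) ⋄ s4) spells out as s2 ⋄ s3 ⋄ s5 ⋄ s4
(s1 ⋄ ((s2 ⋄ (s3 ⋄ s5)) ⋄ s4)) spells out as s1 ⋄ s2 ⋄ s3 ⋄ s5 ⋄ s4
rearranged into index order: s1 ⋄ s2 ⋄ s3 ⋄ s4 ⋄ s5

s1 ⋄ s2 ⋄ s3 ⋄ s4 ⋄ s5


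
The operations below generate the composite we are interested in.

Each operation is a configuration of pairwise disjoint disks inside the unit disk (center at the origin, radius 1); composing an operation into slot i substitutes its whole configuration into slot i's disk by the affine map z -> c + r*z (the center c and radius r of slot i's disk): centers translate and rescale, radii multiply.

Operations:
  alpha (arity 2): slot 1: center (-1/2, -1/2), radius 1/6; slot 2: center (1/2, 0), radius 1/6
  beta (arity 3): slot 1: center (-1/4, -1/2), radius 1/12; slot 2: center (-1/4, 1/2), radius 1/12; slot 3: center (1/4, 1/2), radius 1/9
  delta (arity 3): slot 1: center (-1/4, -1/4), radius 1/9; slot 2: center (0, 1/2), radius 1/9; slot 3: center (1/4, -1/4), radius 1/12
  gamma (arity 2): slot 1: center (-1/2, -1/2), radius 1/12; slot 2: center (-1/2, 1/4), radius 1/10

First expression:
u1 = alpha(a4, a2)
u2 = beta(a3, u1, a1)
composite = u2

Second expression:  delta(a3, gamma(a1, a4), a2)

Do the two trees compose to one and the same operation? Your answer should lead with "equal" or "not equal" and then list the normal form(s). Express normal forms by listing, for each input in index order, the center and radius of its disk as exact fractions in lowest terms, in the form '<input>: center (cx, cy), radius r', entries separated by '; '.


not equal — first a1: center (1/4, 1/2), radius 1/9; a2: center (-5/24, 1/2), radius 1/72; a3: center (-1/4, -1/2), radius 1/12; a4: center (-7/24, 11/24), radius 1/72, second a1: center (-1/18, 4/9), radius 1/108; a2: center (1/4, -1/4), radius 1/12; a3: center (-1/4, -1/4), radius 1/9; a4: center (-1/18, 19/36), radius 1/90

In normal form, the first expression is a1: center (1/4, 1/2), radius 1/9; a2: center (-5/24, 1/2), radius 1/72; a3: center (-1/4, -1/2), radius 1/12; a4: center (-7/24, 11/24), radius 1/72
In normal form, the second expression is a1: center (-1/18, 4/9), radius 1/108; a2: center (1/4, -1/4), radius 1/12; a3: center (-1/4, -1/4), radius 1/9; a4: center (-1/18, 19/36), radius 1/90
Distinct normal forms: not equal.


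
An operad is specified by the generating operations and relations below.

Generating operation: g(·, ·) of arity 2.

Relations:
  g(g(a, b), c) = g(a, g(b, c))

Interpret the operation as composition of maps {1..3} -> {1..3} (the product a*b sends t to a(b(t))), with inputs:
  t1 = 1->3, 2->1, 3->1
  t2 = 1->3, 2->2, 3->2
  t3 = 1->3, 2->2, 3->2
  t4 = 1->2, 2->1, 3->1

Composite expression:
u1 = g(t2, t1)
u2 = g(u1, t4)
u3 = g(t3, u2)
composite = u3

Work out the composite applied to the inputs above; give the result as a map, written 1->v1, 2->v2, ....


g(t2, t1) = 1->2, 2->3, 3->3
g(g(t2, t1), t4) = 1->3, 2->2, 3->2
g(t3, g(g(t2, t1), t4)) = 1->2, 2->2, 3->2

1->2, 2->2, 3->2


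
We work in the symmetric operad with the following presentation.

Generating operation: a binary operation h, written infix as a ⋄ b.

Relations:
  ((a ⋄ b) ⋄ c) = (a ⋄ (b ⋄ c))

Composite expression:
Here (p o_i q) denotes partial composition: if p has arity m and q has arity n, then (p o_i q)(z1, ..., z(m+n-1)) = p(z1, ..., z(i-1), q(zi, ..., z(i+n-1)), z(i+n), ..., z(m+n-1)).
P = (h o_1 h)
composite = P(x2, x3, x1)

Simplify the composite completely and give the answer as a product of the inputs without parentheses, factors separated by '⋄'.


Under associativity of h, the answer is the x's in reading order.
(x2 ⋄ x3) reduces to x2 ⋄ x3
((x2 ⋄ x3) ⋄ x1) reduces to x2 ⋄ x3 ⋄ x1

x2 ⋄ x3 ⋄ x1


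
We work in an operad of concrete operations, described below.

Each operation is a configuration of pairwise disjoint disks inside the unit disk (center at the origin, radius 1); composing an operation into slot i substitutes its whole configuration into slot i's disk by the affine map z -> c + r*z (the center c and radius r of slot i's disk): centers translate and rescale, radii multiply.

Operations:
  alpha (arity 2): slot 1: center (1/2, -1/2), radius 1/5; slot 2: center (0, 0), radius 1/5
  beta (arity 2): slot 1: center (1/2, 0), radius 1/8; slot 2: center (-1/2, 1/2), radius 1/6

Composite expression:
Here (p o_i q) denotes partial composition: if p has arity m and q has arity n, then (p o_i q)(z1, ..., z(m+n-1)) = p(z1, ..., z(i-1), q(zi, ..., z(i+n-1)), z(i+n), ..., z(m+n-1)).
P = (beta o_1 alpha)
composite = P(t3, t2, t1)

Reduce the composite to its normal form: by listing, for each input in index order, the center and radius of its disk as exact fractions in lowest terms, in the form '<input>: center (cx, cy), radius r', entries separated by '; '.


t1: center (-1/2, 1/2), radius 1/6; t2: center (1/2, 0), radius 1/40; t3: center (9/16, -1/16), radius 1/40

Follow each t-input down from beta: c' goes to c + r*c', radius to r*r'.
input t3: composing its 2 substitution steps yields center (9/16, -1/16), radius 1/40
input t2: composing its 2 substitution steps yields center (1/2, 0), radius 1/40
input t1: composing its 1 substitution step yields center (-1/2, 1/2), radius 1/6


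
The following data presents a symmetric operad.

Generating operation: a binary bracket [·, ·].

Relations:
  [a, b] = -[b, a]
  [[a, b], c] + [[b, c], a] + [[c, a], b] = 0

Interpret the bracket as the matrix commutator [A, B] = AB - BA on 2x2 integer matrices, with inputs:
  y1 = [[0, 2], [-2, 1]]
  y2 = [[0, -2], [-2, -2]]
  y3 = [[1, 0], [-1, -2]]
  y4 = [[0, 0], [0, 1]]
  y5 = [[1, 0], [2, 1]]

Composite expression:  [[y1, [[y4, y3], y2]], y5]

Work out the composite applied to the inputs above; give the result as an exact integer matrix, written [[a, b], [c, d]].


[[16, 0], [16, -16]]


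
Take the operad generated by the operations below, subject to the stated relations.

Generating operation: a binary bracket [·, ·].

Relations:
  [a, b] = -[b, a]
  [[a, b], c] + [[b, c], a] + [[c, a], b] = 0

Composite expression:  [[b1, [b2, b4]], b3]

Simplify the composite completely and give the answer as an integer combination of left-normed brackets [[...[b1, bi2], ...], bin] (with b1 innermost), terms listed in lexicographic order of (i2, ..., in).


[[[b1, b2], b4], b3] - [[[b1, b4], b2], b3]


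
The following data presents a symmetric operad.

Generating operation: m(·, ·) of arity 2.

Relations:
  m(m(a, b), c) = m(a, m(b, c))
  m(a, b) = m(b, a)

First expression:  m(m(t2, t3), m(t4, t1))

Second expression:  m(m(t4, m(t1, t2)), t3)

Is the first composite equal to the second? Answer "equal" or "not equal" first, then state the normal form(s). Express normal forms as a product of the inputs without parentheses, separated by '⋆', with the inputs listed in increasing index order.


Normal form of the first expression: t1 ⋆ t2 ⋆ t3 ⋆ t4
Normal form of the second expression: t1 ⋆ t2 ⋆ t3 ⋆ t4
The normal forms match — equal.

equal; the common form is t1 ⋆ t2 ⋆ t3 ⋆ t4


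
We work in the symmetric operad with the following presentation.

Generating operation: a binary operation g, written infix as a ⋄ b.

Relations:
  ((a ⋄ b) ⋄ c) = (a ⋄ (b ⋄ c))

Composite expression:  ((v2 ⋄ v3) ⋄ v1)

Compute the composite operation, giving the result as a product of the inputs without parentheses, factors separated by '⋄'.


v2 ⋄ v3 ⋄ v1


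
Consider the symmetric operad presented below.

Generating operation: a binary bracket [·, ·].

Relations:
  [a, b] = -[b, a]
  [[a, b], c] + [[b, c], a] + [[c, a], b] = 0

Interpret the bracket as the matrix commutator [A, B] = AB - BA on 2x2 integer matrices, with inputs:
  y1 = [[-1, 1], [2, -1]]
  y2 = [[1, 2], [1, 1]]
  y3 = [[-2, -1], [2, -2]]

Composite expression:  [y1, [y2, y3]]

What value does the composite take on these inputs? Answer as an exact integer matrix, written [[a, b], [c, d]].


[[0, -10], [20, 0]]

[y2, y3] = [[5, 0], [0, -5]]
[y1, [y2, y3]] = [[0, -10], [20, 0]]


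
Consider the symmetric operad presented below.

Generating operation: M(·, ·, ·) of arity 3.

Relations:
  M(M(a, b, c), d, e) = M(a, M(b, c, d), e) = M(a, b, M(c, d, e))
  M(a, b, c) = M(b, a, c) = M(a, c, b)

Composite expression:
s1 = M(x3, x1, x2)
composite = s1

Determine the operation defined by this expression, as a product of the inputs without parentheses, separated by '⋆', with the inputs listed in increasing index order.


x1 ⋆ x2 ⋆ x3

Both nesting and order wash out for M; what remains is which x's occur.
M(x3, x1, x2) unparenthesizes to x3 ⋆ x1 ⋆ x2
rearranged into index order: x1 ⋆ x2 ⋆ x3


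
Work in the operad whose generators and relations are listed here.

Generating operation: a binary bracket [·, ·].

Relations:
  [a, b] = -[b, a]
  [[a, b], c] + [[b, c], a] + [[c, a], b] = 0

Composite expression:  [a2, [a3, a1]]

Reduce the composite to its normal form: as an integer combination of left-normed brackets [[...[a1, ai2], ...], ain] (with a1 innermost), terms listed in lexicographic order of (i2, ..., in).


[[a1, a3], a2]

Left-normed coefficients sit on the a1-initial expansion words.
Composite bracket: [a2, [a3, a1]]
Applying ab - ba throughout gives 4 signed words (2^2 = 4).
Coefficients come from the a1-initial words:
  from a1a3a2, sign +1: term +[[a1, a3], a2]


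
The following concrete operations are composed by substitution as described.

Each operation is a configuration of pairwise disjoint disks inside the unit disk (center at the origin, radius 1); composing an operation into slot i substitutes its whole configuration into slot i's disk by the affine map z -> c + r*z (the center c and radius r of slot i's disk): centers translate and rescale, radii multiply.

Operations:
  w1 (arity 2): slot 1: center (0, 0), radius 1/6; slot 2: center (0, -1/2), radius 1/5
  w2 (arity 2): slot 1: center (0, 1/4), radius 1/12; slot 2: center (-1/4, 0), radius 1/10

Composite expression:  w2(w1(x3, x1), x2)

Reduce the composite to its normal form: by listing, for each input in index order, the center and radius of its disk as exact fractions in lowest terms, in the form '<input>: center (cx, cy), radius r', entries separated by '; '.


x1: center (0, 5/24), radius 1/60; x2: center (-1/4, 0), radius 1/10; x3: center (0, 1/4), radius 1/72

Each x-disk chains the slot maps above it in w2; radii multiply.
input x3: applying the 2 nested substitutions gives center (0, 1/4), radius 1/72
input x1: applying the 2 nested substitutions gives center (0, 5/24), radius 1/60
input x2: applying the 1 nested substitution gives center (-1/4, 0), radius 1/10
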